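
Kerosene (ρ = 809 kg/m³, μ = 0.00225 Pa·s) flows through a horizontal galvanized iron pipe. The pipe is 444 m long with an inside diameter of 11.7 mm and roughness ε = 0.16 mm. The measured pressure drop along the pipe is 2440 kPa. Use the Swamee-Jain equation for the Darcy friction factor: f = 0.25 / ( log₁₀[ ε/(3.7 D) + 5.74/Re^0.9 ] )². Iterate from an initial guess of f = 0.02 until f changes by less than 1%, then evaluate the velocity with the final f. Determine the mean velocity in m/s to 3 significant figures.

Rearranging Darcy-Weisbach: V = √(2·ΔP·D/(f·L·ρ)). With ε/D = 0.00016/0.0117 = 0.0137, iterate starting from f = 0.02:
  f = 0.02 → V = √(2·2.44e+06·0.0117/(0.02·444·809)) = 2.819 m/s; Re = ρVD/μ = 1.186e+04; f → 0.04698
  f = 0.04698 → V = 1.839 m/s; Re = 7738; f → 0.049
  f = 0.049 → V = 1.801 m/s; Re = 7577; f → 0.04912
Converged (Δf/f < 1%). With the final f = 0.04912: V = √(2·2.44e+06·0.0117/(0.04912·444·809)) = 1.799 m/s.

V ≈ 1.80 m/s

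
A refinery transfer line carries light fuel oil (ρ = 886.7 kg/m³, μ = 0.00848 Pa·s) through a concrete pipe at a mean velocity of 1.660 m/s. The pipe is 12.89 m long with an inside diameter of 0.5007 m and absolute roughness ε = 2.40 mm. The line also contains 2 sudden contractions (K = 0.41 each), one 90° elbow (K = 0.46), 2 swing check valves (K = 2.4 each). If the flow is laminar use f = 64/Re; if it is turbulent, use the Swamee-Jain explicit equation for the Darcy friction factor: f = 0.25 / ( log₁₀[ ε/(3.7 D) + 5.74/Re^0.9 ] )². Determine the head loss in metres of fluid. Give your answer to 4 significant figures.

h_f ≈ 0.9673 m

Reynolds number Re = ρVD/μ = 886.7 · 1.66 · 0.5007 / 0.00848 = 8.691e+04.
Re > 4000 → turbulent. Relative roughness ε/D = 0.0024/0.5007 = 0.00479. Swamee-Jain: f = 0.25/(log₁₀[0.00479/3.7 + 5.74/8.691e+04^0.9])² = 0.25/(log₁₀[0.0013 + 0.000206])² = 0.25/(-2.823)² = 0.03136.
Total minor-loss coefficient ΣK = 2·0.41 + 1·0.46 + 2·2.4 = 6.08.
ΔP = [f·L/D + ΣK]·(ρV²/2) = [0.03136·12.89/0.5007 + 6.08]·(886.7·1.66²/2) = [0.8073 + 6.08]·1222 = 8414 Pa.
Head loss h_f = ΔP/(ρg) = 8414/(886.7·9.81) = 0.9673 m.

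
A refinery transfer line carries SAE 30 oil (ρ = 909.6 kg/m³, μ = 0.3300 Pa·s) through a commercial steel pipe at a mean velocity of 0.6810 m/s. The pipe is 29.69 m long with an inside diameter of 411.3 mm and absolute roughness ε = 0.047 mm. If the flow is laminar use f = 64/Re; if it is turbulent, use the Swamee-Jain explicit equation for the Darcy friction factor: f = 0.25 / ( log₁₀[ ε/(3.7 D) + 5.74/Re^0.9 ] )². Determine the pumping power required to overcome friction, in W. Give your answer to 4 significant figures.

P ≈ 114.2 W

Reynolds number Re = ρVD/μ = 909.6 · 0.681 · 0.4113 / 0.33 = 772.
Re < 2300 → laminar flow, so f = 64/Re = 64/772 = 0.0829 (the turbulent correlation is not needed).
Darcy-Weisbach: ΔP = f(L/D)(ρV²/2) = 0.0829·(29.69/0.4113)·(909.6·0.681²/2) = 0.0829·72.19·210.9 = 1262 Pa.
Q = V·A = 0.681·0.1329 = 0.09048 m³/s.
Pumping power P = QΔP = 0.09048·1262 = 114.20 W = 114.2 W.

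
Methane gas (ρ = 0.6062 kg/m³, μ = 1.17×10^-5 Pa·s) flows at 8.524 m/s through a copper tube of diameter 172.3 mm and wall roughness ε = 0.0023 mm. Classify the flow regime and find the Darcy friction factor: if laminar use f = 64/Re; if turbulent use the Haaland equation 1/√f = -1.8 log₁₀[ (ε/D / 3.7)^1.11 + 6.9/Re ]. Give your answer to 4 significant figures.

f ≈ 0.01893

Re = ρVD/μ = 0.6062·8.524·0.1723/1.17e-05 = 7.61e+04.
Re > 4000 → turbulent. ε/D = 2.3e-06/0.1723 = 1.33e-05; Haaland: 1/√f = -1.8 log₁₀[9.09e-07 + 9.07e-05] = 7.269, so f = 0.01893.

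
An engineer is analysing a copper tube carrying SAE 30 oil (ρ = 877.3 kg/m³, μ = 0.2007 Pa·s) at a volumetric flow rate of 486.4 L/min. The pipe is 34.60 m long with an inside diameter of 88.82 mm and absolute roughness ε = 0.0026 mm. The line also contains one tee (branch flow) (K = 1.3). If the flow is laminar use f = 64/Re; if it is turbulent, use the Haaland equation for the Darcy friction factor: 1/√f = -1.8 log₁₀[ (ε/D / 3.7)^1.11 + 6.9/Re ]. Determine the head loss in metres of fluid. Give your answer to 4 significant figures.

h_f ≈ 4.396 m

Q = 486.4 L/min = 486.4/60000 = 0.008107 m³/s.
Cross-sectional area A = πD²/4 = π(0.08882)²/4 = 0.006196 m²; mean velocity V = Q/A = 0.008107/0.006196 = 1.308 m/s.
Reynolds number Re = ρVD/μ = 877.3 · 1.308 · 0.08882 / 0.201 = 508.
Re < 2300 → laminar flow, so f = 64/Re = 64/508 = 0.126 (the turbulent correlation is not needed).
Total minor-loss coefficient ΣK = 1·1.3 = 1.3.
ΔP = [f·L/D + ΣK]·(ρV²/2) = [0.126·34.6/0.08882 + 1.3]·(877.3·1.308²/2) = [49.08 + 1.3]·750.9 = 3.783e+04 Pa.
Head loss h_f = ΔP/(ρg) = 3.783e+04/(877.3·9.81) = 4.396 m.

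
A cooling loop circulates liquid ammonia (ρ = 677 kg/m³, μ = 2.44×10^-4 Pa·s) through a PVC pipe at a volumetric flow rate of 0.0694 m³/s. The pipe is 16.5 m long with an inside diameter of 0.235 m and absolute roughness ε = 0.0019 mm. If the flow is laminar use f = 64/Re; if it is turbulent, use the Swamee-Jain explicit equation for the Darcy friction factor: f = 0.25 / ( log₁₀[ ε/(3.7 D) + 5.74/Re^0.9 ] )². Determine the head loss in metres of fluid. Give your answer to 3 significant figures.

Cross-sectional area A = πD²/4 = π(0.235)²/4 = 0.04337 m²; mean velocity V = Q/A = 0.0694/0.04337 = 1.6 m/s.
Reynolds number Re = ρVD/μ = 677 · 1.6 · 0.235 / 0.000244 = 1.043e+06.
Re > 4000 → turbulent. Relative roughness ε/D = 1.9e-06/0.235 = 8.09e-06. Swamee-Jain: f = 0.25/(log₁₀[8.09e-06/3.7 + 5.74/1.043e+06^0.9])² = 0.25/(log₁₀[2.19e-06 + 2.2e-05])² = 0.25/(-4.617)² = 0.01173.
Darcy-Weisbach: ΔP = f(L/D)(ρV²/2) = 0.01173·(16.5/0.235)·(677·1.6²/2) = 0.01173·70.21·866.6 = 713.8 Pa.
Head loss h_f = ΔP/(ρg) = 713.8/(677·9.81) = 0.107 m.

h_f ≈ 0.107 m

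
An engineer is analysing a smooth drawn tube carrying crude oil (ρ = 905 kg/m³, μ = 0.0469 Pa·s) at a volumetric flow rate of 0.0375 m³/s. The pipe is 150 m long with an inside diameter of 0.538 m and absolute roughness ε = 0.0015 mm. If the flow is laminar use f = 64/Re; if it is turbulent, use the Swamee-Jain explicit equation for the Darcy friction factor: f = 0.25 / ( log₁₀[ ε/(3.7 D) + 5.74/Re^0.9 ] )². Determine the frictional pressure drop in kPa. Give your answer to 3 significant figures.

Cross-sectional area A = πD²/4 = π(0.538)²/4 = 0.2273 m²; mean velocity V = Q/A = 0.0375/0.2273 = 0.165 m/s.
Reynolds number Re = ρVD/μ = 905 · 0.165 · 0.538 / 0.0469 = 1713.
Re < 2300 → laminar flow, so f = 64/Re = 64/1713 = 0.03737 (the turbulent correlation is not needed).
Darcy-Weisbach: ΔP = f(L/D)(ρV²/2) = 0.03737·(150/0.538)·(905·0.165²/2) = 0.03737·278.8·12.31 = 128.3 Pa.
ΔP = 128.3 Pa = 0.128 kPa.

ΔP ≈ 0.128 kPa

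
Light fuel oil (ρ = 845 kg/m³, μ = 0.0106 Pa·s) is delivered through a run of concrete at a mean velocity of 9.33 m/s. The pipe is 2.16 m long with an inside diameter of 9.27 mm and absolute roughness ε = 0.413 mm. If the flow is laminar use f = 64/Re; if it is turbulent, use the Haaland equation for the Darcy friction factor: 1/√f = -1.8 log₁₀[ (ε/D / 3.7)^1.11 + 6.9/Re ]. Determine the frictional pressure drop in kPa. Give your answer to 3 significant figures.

ΔP ≈ 614 kPa

Reynolds number Re = ρVD/μ = 845 · 9.33 · 0.00927 / 0.0106 = 6895.
Re > 4000 → turbulent. Relative roughness ε/D = 0.000413/0.00927 = 0.0446. Haaland: 1/√f = -1.8 log₁₀[(0.0446/3.7)^1.11 + 6.9/6895] = -1.8 log₁₀[0.00741 + 0.001] = 3.736, so f = 0.07166.
Darcy-Weisbach: ΔP = f(L/D)(ρV²/2) = 0.07166·(2.16/0.00927)·(845·9.33²/2) = 0.07166·233·3.678e+04 = 6.141e+05 Pa.
ΔP = 6.141e+05 Pa = 614 kPa.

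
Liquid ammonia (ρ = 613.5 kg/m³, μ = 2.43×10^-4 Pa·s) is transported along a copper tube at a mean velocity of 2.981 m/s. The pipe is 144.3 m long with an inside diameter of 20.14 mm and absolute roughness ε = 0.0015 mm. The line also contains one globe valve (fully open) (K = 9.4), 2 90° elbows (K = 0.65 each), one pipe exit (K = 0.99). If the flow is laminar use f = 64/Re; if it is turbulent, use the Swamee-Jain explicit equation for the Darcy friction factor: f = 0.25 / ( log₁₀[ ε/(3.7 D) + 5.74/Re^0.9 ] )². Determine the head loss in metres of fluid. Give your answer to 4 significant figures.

h_f ≈ 60.35 m

Reynolds number Re = ρVD/μ = 613.5 · 2.981 · 0.02014 / 0.000243 = 1.516e+05.
Re > 4000 → turbulent. Relative roughness ε/D = 1.5e-06/0.02014 = 7.45e-05. Swamee-Jain: f = 0.25/(log₁₀[7.45e-05/3.7 + 5.74/1.516e+05^0.9])² = 0.25/(log₁₀[2.01e-05 + 0.000125])² = 0.25/(-3.839)² = 0.01697.
Total minor-loss coefficient ΣK = 1·9.4 + 2·0.65 + 1·0.99 = 11.7.
ΔP = [f·L/D + ΣK]·(ρV²/2) = [0.01697·144.3/0.02014 + 11.7]·(613.5·2.981²/2) = [121.6 + 11.7]·2726 = 3.632e+05 Pa.
Head loss h_f = ΔP/(ρg) = 3.632e+05/(613.5·9.81) = 60.35 m.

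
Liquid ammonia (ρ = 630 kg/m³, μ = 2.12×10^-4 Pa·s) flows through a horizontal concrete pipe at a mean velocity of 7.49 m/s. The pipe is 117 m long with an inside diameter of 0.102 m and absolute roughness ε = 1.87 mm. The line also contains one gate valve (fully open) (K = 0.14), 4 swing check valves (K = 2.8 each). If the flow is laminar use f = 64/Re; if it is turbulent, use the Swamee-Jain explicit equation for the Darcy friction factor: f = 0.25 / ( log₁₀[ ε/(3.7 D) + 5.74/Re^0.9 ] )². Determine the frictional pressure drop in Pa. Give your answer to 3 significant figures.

Reynolds number Re = ρVD/μ = 630 · 7.49 · 0.102 / 0.000212 = 2.27e+06.
Re > 4000 → turbulent. Relative roughness ε/D = 0.00187/0.102 = 0.0183. Swamee-Jain: f = 0.25/(log₁₀[0.0183/3.7 + 5.74/2.27e+06^0.9])² = 0.25/(log₁₀[0.00495 + 1.09e-05])² = 0.25/(-2.304)² = 0.04709.
Total minor-loss coefficient ΣK = 1·0.14 + 4·2.8 = 11.3.
ΔP = [f·L/D + ΣK]·(ρV²/2) = [0.04709·117/0.102 + 11.3]·(630·7.49²/2) = [54.02 + 11.3]·1.767e+04 = 1.155e+06 Pa.

ΔP ≈ 1.16×10^6 Pa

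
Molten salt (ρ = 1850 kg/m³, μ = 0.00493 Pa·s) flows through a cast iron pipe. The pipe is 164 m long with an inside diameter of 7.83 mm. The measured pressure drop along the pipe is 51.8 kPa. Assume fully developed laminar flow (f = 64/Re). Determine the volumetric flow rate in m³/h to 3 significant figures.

For laminar flow, f = 64/Re with Re = ρVD/μ, so Darcy-Weisbach reduces to ΔP = 32μLV/D². Solving for V: V = ΔP·D²/(32μL) = 5.18e+04·(0.00783)²/(32·0.00493·164) = 0.1227 m/s.
Check: Re = ρVD/μ = 1850·0.1227·0.00783/0.00493 = 360.7 < 2300, so the laminar assumption holds.
Q = V·A = 0.1227·(π/4·0.00783²) = 5.911e-06 m³/s = 0.0213 m³/h.

Q ≈ 0.0213 m³/h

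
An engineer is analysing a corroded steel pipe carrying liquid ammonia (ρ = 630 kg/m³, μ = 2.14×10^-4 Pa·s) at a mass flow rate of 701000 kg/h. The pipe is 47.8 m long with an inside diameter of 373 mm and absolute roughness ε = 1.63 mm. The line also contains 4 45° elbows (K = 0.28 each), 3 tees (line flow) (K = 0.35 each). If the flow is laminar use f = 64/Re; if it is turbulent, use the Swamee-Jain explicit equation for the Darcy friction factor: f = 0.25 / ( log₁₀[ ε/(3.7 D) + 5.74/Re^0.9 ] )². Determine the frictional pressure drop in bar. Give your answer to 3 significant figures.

ΔP ≈ 0.149 bar

ṁ = 701000 kg/h = 701000/3600 = 194.7 kg/s.
A = πD²/4 = π(0.373)²/4 = 0.1093 m²; mean velocity V = ṁ/(ρA) = 194.7/(630 · 0.1093) = 2.829 m/s.
Reynolds number Re = ρVD/μ = 630 · 2.829 · 0.373 / 0.000214 = 3.106e+06.
Re > 4000 → turbulent. Relative roughness ε/D = 0.00163/0.373 = 0.00437. Swamee-Jain: f = 0.25/(log₁₀[0.00437/3.7 + 5.74/3.106e+06^0.9])² = 0.25/(log₁₀[0.00118 + 8.24e-06])² = 0.25/(-2.925)² = 0.02923.
Total minor-loss coefficient ΣK = 4·0.28 + 3·0.35 = 2.17.
ΔP = [f·L/D + ΣK]·(ρV²/2) = [0.02923·47.8/0.373 + 2.17]·(630·2.829²/2) = [3.745 + 2.17]·2520 = 1.491e+04 Pa.
ΔP = 1.491e+04 Pa = 0.149 bar.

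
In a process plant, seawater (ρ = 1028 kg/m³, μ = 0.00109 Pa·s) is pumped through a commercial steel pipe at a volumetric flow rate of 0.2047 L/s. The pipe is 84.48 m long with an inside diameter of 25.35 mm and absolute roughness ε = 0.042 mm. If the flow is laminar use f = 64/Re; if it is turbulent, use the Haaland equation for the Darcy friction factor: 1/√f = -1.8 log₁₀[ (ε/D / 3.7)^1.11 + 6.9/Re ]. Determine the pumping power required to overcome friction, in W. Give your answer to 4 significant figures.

Q = 0.2047 L/s = 0.2047/1000 = 0.0002047 m³/s.
Cross-sectional area A = πD²/4 = π(0.02535)²/4 = 0.0005047 m²; mean velocity V = Q/A = 0.0002047/0.0005047 = 0.4056 m/s.
Reynolds number Re = ρVD/μ = 1028 · 0.4056 · 0.02535 / 0.00109 = 9697.
Re > 4000 → turbulent. Relative roughness ε/D = 4.2e-05/0.02535 = 0.00166. Haaland: 1/√f = -1.8 log₁₀[(0.00166/3.7)^1.11 + 6.9/9697] = -1.8 log₁₀[0.000192 + 0.000712] = 5.479, so f = 0.03331.
Darcy-Weisbach: ΔP = f(L/D)(ρV²/2) = 0.03331·(84.48/0.02535)·(1028·0.4056²/2) = 0.03331·3333·84.55 = 9384 Pa.
Pumping power P = QΔP = 0.0002047·9384 = 1.9210 W = 1.921 W.

P ≈ 1.921 W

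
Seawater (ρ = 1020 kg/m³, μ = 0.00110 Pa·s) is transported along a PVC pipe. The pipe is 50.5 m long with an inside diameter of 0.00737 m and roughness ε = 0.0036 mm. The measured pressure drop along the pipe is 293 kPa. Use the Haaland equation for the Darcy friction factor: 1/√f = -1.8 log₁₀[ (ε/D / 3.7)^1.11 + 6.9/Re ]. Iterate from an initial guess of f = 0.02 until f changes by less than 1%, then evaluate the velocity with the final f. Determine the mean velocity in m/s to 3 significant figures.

Rearranging Darcy-Weisbach: V = √(2·ΔP·D/(f·L·ρ)). With ε/D = 3.6e-06/0.00737 = 0.000488, iterate starting from f = 0.02:
  f = 0.02 → V = √(2·2.93e+05·0.00737/(0.02·50.5·1020)) = 2.047 m/s; Re = ρVD/μ = 1.399e+04; f → 0.02894
  f = 0.02894 → V = 1.702 m/s; Re = 1.163e+04; f → 0.03029
  f = 0.03029 → V = 1.664 m/s; Re = 1.137e+04; f → 0.03047
Converged (Δf/f < 1%). With the final f = 0.03047: V = √(2·2.93e+05·0.00737/(0.03047·50.5·1020)) = 1.659 m/s.

V ≈ 1.66 m/s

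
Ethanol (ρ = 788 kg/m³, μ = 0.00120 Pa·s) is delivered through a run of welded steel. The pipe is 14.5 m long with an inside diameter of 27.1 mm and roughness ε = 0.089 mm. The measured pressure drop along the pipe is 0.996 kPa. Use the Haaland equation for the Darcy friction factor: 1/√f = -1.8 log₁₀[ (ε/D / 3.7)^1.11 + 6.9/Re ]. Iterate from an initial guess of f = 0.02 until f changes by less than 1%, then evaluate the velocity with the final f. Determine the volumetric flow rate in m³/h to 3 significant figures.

Rearranging Darcy-Weisbach: V = √(2·ΔP·D/(f·L·ρ)). With ε/D = 8.9e-05/0.0271 = 0.00328, iterate starting from f = 0.02:
  f = 0.02 → V = √(2·996·0.0271/(0.02·14.5·788)) = 0.486 m/s; Re = ρVD/μ = 8649; f → 0.03625
  f = 0.03625 → V = 0.361 m/s; Re = 6425; f → 0.03857
  f = 0.03857 → V = 0.35 m/s; Re = 6228; f → 0.03884
Converged (Δf/f < 1%). With the final f = 0.03884: V = √(2·996·0.0271/(0.03884·14.5·788)) = 0.3488 m/s.
Q = V·A = 0.3488·(π/4·0.0271²) = 0.0002012 m³/s = 0.724 m³/h.

Q ≈ 0.724 m³/h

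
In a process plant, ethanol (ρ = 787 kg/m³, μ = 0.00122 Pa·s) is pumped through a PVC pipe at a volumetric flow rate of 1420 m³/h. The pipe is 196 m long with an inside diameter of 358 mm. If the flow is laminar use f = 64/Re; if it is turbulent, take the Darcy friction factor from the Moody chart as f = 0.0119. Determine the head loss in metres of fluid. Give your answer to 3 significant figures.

h_f ≈ 5.10 m

Q = 1420 m³/h = 1420/3600 = 0.3944 m³/s.
Cross-sectional area A = πD²/4 = π(0.358)²/4 = 0.1007 m²; mean velocity V = Q/A = 0.3944/0.1007 = 3.919 m/s.
Reynolds number Re = ρVD/μ = 787 · 3.919 · 0.358 / 0.00122 = 9.05e+05.
Re > 4000 → turbulent; use the Moody-chart value f = 0.0119.
Darcy-Weisbach: ΔP = f(L/D)(ρV²/2) = 0.0119·(196/0.358)·(787·3.919²/2) = 0.0119·547.5·6042 = 3.937e+04 Pa.
Head loss h_f = ΔP/(ρg) = 3.937e+04/(787·9.81) = 5.10 m.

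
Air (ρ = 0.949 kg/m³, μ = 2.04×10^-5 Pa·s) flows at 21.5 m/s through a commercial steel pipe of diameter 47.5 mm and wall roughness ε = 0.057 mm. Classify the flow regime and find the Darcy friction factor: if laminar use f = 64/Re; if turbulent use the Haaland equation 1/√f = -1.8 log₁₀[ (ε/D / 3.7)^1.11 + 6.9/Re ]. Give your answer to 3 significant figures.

f ≈ 0.0244

Re = ρVD/μ = 0.949·21.5·0.0475/2.04e-05 = 4.751e+04.
Re > 4000 → turbulent. ε/D = 5.7e-05/0.0475 = 0.0012; Haaland: 1/√f = -1.8 log₁₀[0.000134 + 0.000145] = 6.397, so f = 0.02444.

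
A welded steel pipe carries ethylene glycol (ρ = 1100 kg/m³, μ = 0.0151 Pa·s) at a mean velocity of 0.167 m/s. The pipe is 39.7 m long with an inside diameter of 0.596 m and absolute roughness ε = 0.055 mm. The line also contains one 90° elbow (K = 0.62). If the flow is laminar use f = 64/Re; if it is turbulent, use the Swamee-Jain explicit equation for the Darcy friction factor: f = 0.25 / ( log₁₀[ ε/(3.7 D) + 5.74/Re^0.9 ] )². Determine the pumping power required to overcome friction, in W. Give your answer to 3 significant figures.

Reynolds number Re = ρVD/μ = 1100 · 0.167 · 0.596 / 0.0151 = 7251.
Re > 4000 → turbulent. Relative roughness ε/D = 5.5e-05/0.596 = 9.23e-05. Swamee-Jain: f = 0.25/(log₁₀[9.23e-05/3.7 + 5.74/7251^0.9])² = 0.25/(log₁₀[2.49e-05 + 0.00193])² = 0.25/(-2.71)² = 0.03404.
Total minor-loss coefficient ΣK = 1·0.62 = 0.62.
ΔP = [f·L/D + ΣK]·(ρV²/2) = [0.03404·39.7/0.596 + 0.62]·(1100·0.167²/2) = [2.268 + 0.62]·15.34 = 44.3 Pa.
Q = V·A = 0.167·0.279 = 0.04659 m³/s.
Pumping power P = QΔP = 0.04659·44.3 = 2.064 W = 2.06 W.

P ≈ 2.06 W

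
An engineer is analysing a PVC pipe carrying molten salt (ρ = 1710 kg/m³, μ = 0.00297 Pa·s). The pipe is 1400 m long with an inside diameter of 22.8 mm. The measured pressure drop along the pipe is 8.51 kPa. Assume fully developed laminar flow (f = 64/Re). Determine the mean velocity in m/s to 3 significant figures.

V ≈ 0.0332 m/s

For laminar flow, f = 64/Re with Re = ρVD/μ, so Darcy-Weisbach reduces to ΔP = 32μLV/D². Solving for V: V = ΔP·D²/(32μL) = 8510·(0.0228)²/(32·0.00297·1400) = 0.03325 m/s.
Check: Re = ρVD/μ = 1710·0.03325·0.0228/0.00297 = 436.5 < 2300, so the laminar assumption holds.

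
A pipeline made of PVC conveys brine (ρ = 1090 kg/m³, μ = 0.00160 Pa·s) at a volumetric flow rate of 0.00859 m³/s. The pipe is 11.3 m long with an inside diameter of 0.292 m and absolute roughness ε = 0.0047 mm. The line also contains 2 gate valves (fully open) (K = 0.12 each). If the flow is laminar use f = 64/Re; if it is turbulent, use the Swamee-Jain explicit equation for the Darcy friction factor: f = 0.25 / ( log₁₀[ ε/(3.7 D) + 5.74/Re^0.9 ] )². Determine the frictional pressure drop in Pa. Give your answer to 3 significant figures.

ΔP ≈ 10.6 Pa

Cross-sectional area A = πD²/4 = π(0.292)²/4 = 0.06697 m²; mean velocity V = Q/A = 0.00859/0.06697 = 0.1283 m/s.
Reynolds number Re = ρVD/μ = 1090 · 0.1283 · 0.292 / 0.0016 = 2.552e+04.
Re > 4000 → turbulent. Relative roughness ε/D = 4.7e-06/0.292 = 1.61e-05. Swamee-Jain: f = 0.25/(log₁₀[1.61e-05/3.7 + 5.74/2.552e+04^0.9])² = 0.25/(log₁₀[4.35e-06 + 0.000621])² = 0.25/(-3.204)² = 0.02435.
Total minor-loss coefficient ΣK = 2·0.12 = 0.24.
ΔP = [f·L/D + ΣK]·(ρV²/2) = [0.02435·11.3/0.292 + 0.24]·(1090·0.1283²/2) = [0.9423 + 0.24]·8.968 = 10.6 Pa.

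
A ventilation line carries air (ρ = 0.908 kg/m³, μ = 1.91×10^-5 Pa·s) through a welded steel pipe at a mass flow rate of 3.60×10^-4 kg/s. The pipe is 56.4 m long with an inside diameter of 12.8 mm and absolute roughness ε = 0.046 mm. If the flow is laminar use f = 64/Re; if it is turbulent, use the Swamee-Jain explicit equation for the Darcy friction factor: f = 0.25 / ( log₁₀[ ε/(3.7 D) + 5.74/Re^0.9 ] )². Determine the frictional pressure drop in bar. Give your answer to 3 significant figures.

ΔP ≈ 0.00648 bar

A = πD²/4 = π(0.0128)²/4 = 0.0001287 m²; mean velocity V = ṁ/(ρA) = 0.00036/(0.908 · 0.0001287) = 3.081 m/s.
Reynolds number Re = ρVD/μ = 0.908 · 3.081 · 0.0128 / 1.91e-05 = 1875.
Re < 2300 → laminar flow, so f = 64/Re = 64/1875 = 0.03414 (the turbulent correlation is not needed).
Darcy-Weisbach: ΔP = f(L/D)(ρV²/2) = 0.03414·(56.4/0.0128)·(0.908·3.081²/2) = 0.03414·4406·4.31 = 648.3 Pa.
ΔP = 648.3 Pa = 0.00648 bar.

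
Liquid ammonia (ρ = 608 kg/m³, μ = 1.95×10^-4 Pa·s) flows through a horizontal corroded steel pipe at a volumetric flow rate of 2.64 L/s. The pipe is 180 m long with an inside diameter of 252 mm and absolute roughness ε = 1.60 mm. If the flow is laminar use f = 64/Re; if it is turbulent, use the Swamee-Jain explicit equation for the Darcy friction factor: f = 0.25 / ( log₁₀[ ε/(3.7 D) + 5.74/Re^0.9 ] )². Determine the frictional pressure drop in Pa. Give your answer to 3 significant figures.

ΔP ≈ 21.3 Pa

Q = 2.64 L/s = 2.64/1000 = 0.00264 m³/s.
Cross-sectional area A = πD²/4 = π(0.252)²/4 = 0.04988 m²; mean velocity V = Q/A = 0.00264/0.04988 = 0.05293 m/s.
Reynolds number Re = ρVD/μ = 608 · 0.05293 · 0.252 / 0.000195 = 4.159e+04.
Re > 4000 → turbulent. Relative roughness ε/D = 0.0016/0.252 = 0.00635. Swamee-Jain: f = 0.25/(log₁₀[0.00635/3.7 + 5.74/4.159e+04^0.9])² = 0.25/(log₁₀[0.00172 + 0.0004])² = 0.25/(-2.675)² = 0.03495.
Darcy-Weisbach: ΔP = f(L/D)(ρV²/2) = 0.03495·(180/0.252)·(608·0.05293²/2) = 0.03495·714.3·0.8517 = 21.26 Pa.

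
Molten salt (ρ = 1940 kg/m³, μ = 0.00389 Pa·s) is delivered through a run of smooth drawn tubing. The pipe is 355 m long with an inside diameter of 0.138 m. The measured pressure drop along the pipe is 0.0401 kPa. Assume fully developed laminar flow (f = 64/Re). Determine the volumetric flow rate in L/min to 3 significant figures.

For laminar flow, f = 64/Re with Re = ρVD/μ, so Darcy-Weisbach reduces to ΔP = 32μLV/D². Solving for V: V = ΔP·D²/(32μL) = 40.1·(0.138)²/(32·0.00389·355) = 0.01728 m/s.
Check: Re = ρVD/μ = 1940·0.01728·0.138/0.00389 = 1189 < 2300, so the laminar assumption holds.
Q = V·A = 0.01728·(π/4·0.138²) = 0.0002585 m³/s = 15.5 L/min.

Q ≈ 15.5 L/min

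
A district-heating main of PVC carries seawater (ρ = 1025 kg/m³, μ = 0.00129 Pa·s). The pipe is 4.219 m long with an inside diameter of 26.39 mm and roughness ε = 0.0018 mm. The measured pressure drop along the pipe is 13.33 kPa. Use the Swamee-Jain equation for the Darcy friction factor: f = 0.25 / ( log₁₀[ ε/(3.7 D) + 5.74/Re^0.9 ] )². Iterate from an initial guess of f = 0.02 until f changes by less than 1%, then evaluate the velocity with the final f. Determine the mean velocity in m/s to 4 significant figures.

Rearranging Darcy-Weisbach: V = √(2·ΔP·D/(f·L·ρ)). With ε/D = 1.8e-06/0.02639 = 6.82e-05, iterate starting from f = 0.02:
  f = 0.02 → V = √(2·1.333e+04·0.02639/(0.02·4.219·1025)) = 2.852 m/s; Re = ρVD/μ = 5.981e+04; f → 0.02025
  f = 0.02025 → V = 2.834 m/s; Re = 5.943e+04; f → 0.02028
Converged (Δf/f < 1%). With the final f = 0.02028: V = √(2·1.333e+04·0.02639/(0.02028·4.219·1025)) = 2.832 m/s.

V ≈ 2.832 m/s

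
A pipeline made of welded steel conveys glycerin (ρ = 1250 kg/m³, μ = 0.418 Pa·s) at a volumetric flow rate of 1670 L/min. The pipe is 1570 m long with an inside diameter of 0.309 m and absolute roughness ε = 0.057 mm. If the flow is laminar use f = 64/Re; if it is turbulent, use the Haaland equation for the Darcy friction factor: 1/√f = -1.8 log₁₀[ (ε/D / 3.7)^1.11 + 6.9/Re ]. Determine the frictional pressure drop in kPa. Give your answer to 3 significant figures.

Q = 1670 L/min = 1670/60000 = 0.02783 m³/s.
Cross-sectional area A = πD²/4 = π(0.309)²/4 = 0.07499 m²; mean velocity V = Q/A = 0.02783/0.07499 = 0.3712 m/s.
Reynolds number Re = ρVD/μ = 1250 · 0.3712 · 0.309 / 0.418 = 343.
Re < 2300 → laminar flow, so f = 64/Re = 64/343 = 0.1866 (the turbulent correlation is not needed).
Darcy-Weisbach: ΔP = f(L/D)(ρV²/2) = 0.1866·(1570/0.309)·(1250·0.3712²/2) = 0.1866·5081·86.1 = 8.163e+04 Pa.
ΔP = 8.163e+04 Pa = 81.6 kPa.

ΔP ≈ 81.6 kPa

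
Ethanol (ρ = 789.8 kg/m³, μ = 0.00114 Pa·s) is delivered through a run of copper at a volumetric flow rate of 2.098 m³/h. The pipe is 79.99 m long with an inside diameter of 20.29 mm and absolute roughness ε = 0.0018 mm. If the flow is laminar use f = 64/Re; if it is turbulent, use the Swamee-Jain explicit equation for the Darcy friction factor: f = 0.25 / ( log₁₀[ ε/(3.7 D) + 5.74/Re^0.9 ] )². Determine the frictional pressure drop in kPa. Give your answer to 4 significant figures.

ΔP ≈ 124.4 kPa

Q = 2.098 m³/h = 2.098/3600 = 0.0005828 m³/s.
Cross-sectional area A = πD²/4 = π(0.02029)²/4 = 0.0003233 m²; mean velocity V = Q/A = 0.0005828/0.0003233 = 1.802 m/s.
Reynolds number Re = ρVD/μ = 789.8 · 1.802 · 0.02029 / 0.00114 = 2.534e+04.
Re > 4000 → turbulent. Relative roughness ε/D = 1.8e-06/0.02029 = 8.87e-05. Swamee-Jain: f = 0.25/(log₁₀[8.87e-05/3.7 + 5.74/2.534e+04^0.9])² = 0.25/(log₁₀[2.4e-05 + 0.000625])² = 0.25/(-3.188)² = 0.0246.
Darcy-Weisbach: ΔP = f(L/D)(ρV²/2) = 0.0246·(79.99/0.02029)·(789.8·1.802²/2) = 0.0246·3942·1283 = 1.244e+05 Pa.
ΔP = 1.244e+05 Pa = 124.4 kPa.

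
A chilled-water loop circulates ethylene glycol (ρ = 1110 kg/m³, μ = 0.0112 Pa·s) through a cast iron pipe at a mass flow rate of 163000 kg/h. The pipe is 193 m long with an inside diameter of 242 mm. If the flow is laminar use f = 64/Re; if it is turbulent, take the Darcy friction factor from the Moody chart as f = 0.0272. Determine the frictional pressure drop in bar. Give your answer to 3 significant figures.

ṁ = 163000 kg/h = 163000/3600 = 45.28 kg/s.
A = πD²/4 = π(0.242)²/4 = 0.046 m²; mean velocity V = ṁ/(ρA) = 45.28/(1110 · 0.046) = 0.8868 m/s.
Reynolds number Re = ρVD/μ = 1110 · 0.8868 · 0.242 / 0.0112 = 2.127e+04.
Re > 4000 → turbulent; use the Moody-chart value f = 0.0272.
Darcy-Weisbach: ΔP = f(L/D)(ρV²/2) = 0.0272·(193/0.242)·(1110·0.8868²/2) = 0.0272·797.5·436.5 = 9469 Pa.
ΔP = 9469 Pa = 0.0947 bar.

ΔP ≈ 0.0947 bar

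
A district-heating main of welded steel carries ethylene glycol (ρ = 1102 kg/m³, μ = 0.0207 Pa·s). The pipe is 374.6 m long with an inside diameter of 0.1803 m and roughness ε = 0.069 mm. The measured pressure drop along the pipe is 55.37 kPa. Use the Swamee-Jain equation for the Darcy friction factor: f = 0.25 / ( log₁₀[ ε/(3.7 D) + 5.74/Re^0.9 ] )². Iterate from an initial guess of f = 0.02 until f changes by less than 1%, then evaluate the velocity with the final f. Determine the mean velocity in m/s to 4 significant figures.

Rearranging Darcy-Weisbach: V = √(2·ΔP·D/(f·L·ρ)). With ε/D = 6.9e-05/0.1803 = 0.000383, iterate starting from f = 0.02:
  f = 0.02 → V = √(2·5.537e+04·0.1803/(0.02·374.6·1102)) = 1.555 m/s; Re = ρVD/μ = 1.493e+04; f → 0.02863
  f = 0.02863 → V = 1.3 m/s; Re = 1.248e+04; f → 0.02991
  f = 0.02991 → V = 1.272 m/s; Re = 1.221e+04; f → 0.03007
Converged (Δf/f < 1%). With the final f = 0.03007: V = √(2·5.537e+04·0.1803/(0.03007·374.6·1102)) = 1.268 m/s.

V ≈ 1.268 m/s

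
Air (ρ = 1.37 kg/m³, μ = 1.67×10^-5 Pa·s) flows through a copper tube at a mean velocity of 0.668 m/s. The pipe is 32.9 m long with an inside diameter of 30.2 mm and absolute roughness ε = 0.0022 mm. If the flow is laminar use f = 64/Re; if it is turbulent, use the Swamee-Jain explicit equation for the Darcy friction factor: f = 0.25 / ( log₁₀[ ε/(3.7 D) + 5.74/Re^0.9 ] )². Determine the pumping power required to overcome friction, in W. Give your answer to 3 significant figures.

Reynolds number Re = ρVD/μ = 1.37 · 0.668 · 0.0302 / 1.67e-05 = 1655.
Re < 2300 → laminar flow, so f = 64/Re = 64/1655 = 0.03867 (the turbulent correlation is not needed).
Darcy-Weisbach: ΔP = f(L/D)(ρV²/2) = 0.03867·(32.9/0.0302)·(1.37·0.668²/2) = 0.03867·1089·0.3057 = 12.88 Pa.
Q = V·A = 0.668·0.0007163 = 0.0004785 m³/s.
Pumping power P = QΔP = 0.0004785·12.88 = 0.006162 W = 0.00616 W.

P ≈ 0.00616 W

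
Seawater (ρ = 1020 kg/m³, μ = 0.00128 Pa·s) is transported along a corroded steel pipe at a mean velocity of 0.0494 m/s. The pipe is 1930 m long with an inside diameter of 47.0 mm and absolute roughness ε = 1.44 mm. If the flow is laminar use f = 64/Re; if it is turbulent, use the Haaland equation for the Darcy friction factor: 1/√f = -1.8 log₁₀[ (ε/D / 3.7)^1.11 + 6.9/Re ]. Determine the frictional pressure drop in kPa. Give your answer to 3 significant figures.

ΔP ≈ 1.77 kPa

Reynolds number Re = ρVD/μ = 1020 · 0.0494 · 0.047 / 0.00128 = 1850.
Re < 2300 → laminar flow, so f = 64/Re = 64/1850 = 0.03459 (the turbulent correlation is not needed).
Darcy-Weisbach: ΔP = f(L/D)(ρV²/2) = 0.03459·(1930/0.047)·(1020·0.0494²/2) = 0.03459·4.106e+04·1.245 = 1768 Pa.
ΔP = 1768 Pa = 1.77 kPa.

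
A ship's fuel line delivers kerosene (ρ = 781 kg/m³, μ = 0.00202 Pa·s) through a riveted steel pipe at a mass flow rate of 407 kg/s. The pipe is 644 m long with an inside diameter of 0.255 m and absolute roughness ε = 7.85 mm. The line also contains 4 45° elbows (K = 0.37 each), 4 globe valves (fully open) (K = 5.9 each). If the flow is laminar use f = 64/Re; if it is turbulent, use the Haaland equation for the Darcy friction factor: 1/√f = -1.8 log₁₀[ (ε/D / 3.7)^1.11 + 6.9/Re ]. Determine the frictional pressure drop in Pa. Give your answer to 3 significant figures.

ΔP ≈ 6.97×10^6 Pa

A = πD²/4 = π(0.255)²/4 = 0.05107 m²; mean velocity V = ṁ/(ρA) = 407/(781 · 0.05107) = 10.2 m/s.
Reynolds number Re = ρVD/μ = 781 · 10.2 · 0.255 / 0.00202 = 1.006e+06.
Re > 4000 → turbulent. Relative roughness ε/D = 0.00785/0.255 = 0.0308. Haaland: 1/√f = -1.8 log₁₀[(0.0308/3.7)^1.11 + 6.9/1.006e+06] = -1.8 log₁₀[0.00491 + 6.86e-06] = 4.154, so f = 0.05794.
Total minor-loss coefficient ΣK = 4·0.37 + 4·5.9 = 25.1.
ΔP = [f·L/D + ΣK]·(ρV²/2) = [0.05794·644/0.255 + 25.1]·(781·10.2²/2) = [146.3 + 25.1]·4.066e+04 = 6.969e+06 Pa.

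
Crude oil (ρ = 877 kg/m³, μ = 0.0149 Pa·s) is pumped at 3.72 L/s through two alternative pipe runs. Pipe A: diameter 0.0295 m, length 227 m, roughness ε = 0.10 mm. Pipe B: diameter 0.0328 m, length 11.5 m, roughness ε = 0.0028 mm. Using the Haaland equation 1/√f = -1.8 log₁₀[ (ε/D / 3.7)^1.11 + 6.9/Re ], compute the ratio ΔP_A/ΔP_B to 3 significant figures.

Pipe A: V = Q/A = 0.00372/0.0006835 = 5.443 m/s; Re = 9450; ε/D = 0.00339; Haaland → f = 0.03577; ΔP_A = f(L/D)(ρV²/2) = 3.575e+06 Pa.
Pipe B: V = Q/A = 0.00372/0.000845 = 4.403 m/s; Re = 8499; ε/D = 8.54e-05; Haaland → f = 0.03239; ΔP_B = f(L/D)(ρV²/2) = 9.653e+04 Pa.
ΔP_A/ΔP_B = 3.575e+06/9.653e+04 = 37.0.

ΔP_A/ΔP_B ≈ 37.0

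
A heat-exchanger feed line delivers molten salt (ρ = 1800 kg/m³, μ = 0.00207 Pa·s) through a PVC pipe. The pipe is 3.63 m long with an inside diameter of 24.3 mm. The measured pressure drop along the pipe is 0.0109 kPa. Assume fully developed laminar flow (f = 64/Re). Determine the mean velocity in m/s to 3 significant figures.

V ≈ 0.0268 m/s

For laminar flow, f = 64/Re with Re = ρVD/μ, so Darcy-Weisbach reduces to ΔP = 32μLV/D². Solving for V: V = ΔP·D²/(32μL) = 10.9·(0.0243)²/(32·0.00207·3.63) = 0.02677 m/s.
Check: Re = ρVD/μ = 1800·0.02677·0.0243/0.00207 = 565.6 < 2300, so the laminar assumption holds.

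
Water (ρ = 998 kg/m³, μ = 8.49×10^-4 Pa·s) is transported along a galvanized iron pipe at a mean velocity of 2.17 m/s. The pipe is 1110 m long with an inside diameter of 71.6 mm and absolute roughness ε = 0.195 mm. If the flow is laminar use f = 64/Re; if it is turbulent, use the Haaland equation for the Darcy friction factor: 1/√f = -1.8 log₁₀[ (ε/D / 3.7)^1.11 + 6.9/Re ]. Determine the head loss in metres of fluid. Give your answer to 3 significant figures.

h_f ≈ 97.6 m

Reynolds number Re = ρVD/μ = 998 · 2.17 · 0.0716 / 0.000849 = 1.826e+05.
Re > 4000 → turbulent. Relative roughness ε/D = 0.000195/0.0716 = 0.00272. Haaland: 1/√f = -1.8 log₁₀[(0.00272/3.7)^1.11 + 6.9/1.826e+05] = -1.8 log₁₀[0.000333 + 3.78e-05] = 6.176, so f = 0.02622.
Darcy-Weisbach: ΔP = f(L/D)(ρV²/2) = 0.02622·(1110/0.0716)·(998·2.17²/2) = 0.02622·1.55e+04·2350 = 9.551e+05 Pa.
Head loss h_f = ΔP/(ρg) = 9.551e+05/(998·9.81) = 97.6 m.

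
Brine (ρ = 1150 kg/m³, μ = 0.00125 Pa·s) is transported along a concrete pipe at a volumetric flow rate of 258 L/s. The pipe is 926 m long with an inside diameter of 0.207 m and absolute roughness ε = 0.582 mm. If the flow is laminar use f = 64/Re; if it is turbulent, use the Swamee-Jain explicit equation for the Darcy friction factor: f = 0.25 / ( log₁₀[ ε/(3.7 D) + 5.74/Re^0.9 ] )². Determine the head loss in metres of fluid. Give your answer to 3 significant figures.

h_f ≈ 346 m

Q = 258 L/s = 258/1000 = 0.258 m³/s.
Cross-sectional area A = πD²/4 = π(0.207)²/4 = 0.03365 m²; mean velocity V = Q/A = 0.258/0.03365 = 7.666 m/s.
Reynolds number Re = ρVD/μ = 1150 · 7.666 · 0.207 / 0.00125 = 1.46e+06.
Re > 4000 → turbulent. Relative roughness ε/D = 0.000582/0.207 = 0.00281. Swamee-Jain: f = 0.25/(log₁₀[0.00281/3.7 + 5.74/1.46e+06^0.9])² = 0.25/(log₁₀[0.00076 + 1.63e-05])² = 0.25/(-3.11)² = 0.02585.
Darcy-Weisbach: ΔP = f(L/D)(ρV²/2) = 0.02585·(926/0.207)·(1150·7.666²/2) = 0.02585·4473·3.379e+04 = 3.907e+06 Pa.
Head loss h_f = ΔP/(ρg) = 3.907e+06/(1150·9.81) = 346 m.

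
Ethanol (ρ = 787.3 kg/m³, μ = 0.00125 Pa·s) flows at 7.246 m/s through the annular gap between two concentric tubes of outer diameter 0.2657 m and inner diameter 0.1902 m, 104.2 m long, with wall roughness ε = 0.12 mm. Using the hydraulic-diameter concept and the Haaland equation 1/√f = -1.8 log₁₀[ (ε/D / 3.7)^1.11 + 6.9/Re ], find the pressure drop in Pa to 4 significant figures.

ΔP ≈ 645800 Pa

Hydraulic diameter D_h = 4A/P = D_o - D_i = 0.2657 - 0.1902 = 0.0755 m.
Re = ρVD_h/μ = 787.3·7.246·0.0755/0.00125 = 3.446e+05.
ε/D_h = 0.00012/0.0755 = 0.00159; Haaland gives 1/√f = -1.8 log₁₀[0.000183+2e-05] = 6.646, so f = 0.02264.
ΔP = f(L/D_h)(ρV²/2) = 0.02264·104.2/0.0755·2.067e+04 = 6.458e+05 Pa.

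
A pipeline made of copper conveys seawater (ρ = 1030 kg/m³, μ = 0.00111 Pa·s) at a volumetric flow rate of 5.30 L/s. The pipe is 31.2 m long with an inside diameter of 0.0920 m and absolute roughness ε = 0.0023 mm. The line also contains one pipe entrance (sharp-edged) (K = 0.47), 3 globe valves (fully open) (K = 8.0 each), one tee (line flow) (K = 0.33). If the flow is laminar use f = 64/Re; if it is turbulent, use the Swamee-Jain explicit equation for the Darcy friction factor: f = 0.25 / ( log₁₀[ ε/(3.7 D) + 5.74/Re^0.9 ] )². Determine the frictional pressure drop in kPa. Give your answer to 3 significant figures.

ΔP ≈ 10.3 kPa

Q = 5.30 L/s = 5.30/1000 = 0.0053 m³/s.
Cross-sectional area A = πD²/4 = π(0.092)²/4 = 0.006648 m²; mean velocity V = Q/A = 0.0053/0.006648 = 0.7973 m/s.
Reynolds number Re = ρVD/μ = 1030 · 0.7973 · 0.092 / 0.00111 = 6.806e+04.
Re > 4000 → turbulent. Relative roughness ε/D = 2.3e-06/0.092 = 2.5e-05. Swamee-Jain: f = 0.25/(log₁₀[2.5e-05/3.7 + 5.74/6.806e+04^0.9])² = 0.25/(log₁₀[6.76e-06 + 0.000257])² = 0.25/(-3.579)² = 0.01951.
Total minor-loss coefficient ΣK = 1·0.47 + 3·8 + 1·0.33 = 24.8.
ΔP = [f·L/D + ΣK]·(ρV²/2) = [0.01951·31.2/0.092 + 24.8]·(1030·0.7973²/2) = [6.617 + 24.8]·327.4 = 1.028e+04 Pa.
ΔP = 1.028e+04 Pa = 10.3 kPa.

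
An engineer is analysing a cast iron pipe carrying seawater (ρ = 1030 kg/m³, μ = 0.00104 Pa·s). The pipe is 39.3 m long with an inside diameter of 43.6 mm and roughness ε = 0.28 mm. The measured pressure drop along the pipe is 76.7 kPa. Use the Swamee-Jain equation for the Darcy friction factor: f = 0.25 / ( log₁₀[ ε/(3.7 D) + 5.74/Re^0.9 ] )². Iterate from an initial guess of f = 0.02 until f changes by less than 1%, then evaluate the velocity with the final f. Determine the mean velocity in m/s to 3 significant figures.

V ≈ 2.21 m/s

Rearranging Darcy-Weisbach: V = √(2·ΔP·D/(f·L·ρ)). With ε/D = 0.00028/0.0436 = 0.00642, iterate starting from f = 0.02:
  f = 0.02 → V = √(2·7.67e+04·0.0436/(0.02·39.3·1030)) = 2.874 m/s; Re = ρVD/μ = 1.241e+05; f → 0.03368
  f = 0.03368 → V = 2.215 m/s; Re = 9.565e+04; f → 0.0339
Converged (Δf/f < 1%). With the final f = 0.0339: V = √(2·7.67e+04·0.0436/(0.0339·39.3·1030)) = 2.208 m/s.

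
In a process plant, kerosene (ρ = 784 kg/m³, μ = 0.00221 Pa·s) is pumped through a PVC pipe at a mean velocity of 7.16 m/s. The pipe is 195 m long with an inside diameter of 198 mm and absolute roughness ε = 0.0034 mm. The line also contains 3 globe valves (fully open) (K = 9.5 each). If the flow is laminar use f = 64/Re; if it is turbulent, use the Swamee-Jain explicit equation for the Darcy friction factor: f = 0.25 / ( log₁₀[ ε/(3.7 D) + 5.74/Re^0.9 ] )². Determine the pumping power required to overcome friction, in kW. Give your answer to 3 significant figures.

P ≈ 185 kW

Reynolds number Re = ρVD/μ = 784 · 7.16 · 0.198 / 0.00221 = 5.029e+05.
Re > 4000 → turbulent. Relative roughness ε/D = 3.4e-06/0.198 = 1.72e-05. Swamee-Jain: f = 0.25/(log₁₀[1.72e-05/3.7 + 5.74/5.029e+05^0.9])² = 0.25/(log₁₀[4.64e-06 + 4.24e-05])² = 0.25/(-4.327)² = 0.01335.
Total minor-loss coefficient ΣK = 3·9.5 = 28.5.
ΔP = [f·L/D + ΣK]·(ρV²/2) = [0.01335·195/0.198 + 28.5]·(784·7.16²/2) = [13.15 + 28.5]·2.01e+04 = 8.37e+05 Pa.
Q = V·A = 7.16·0.03079 = 0.2205 m³/s.
Pumping power P = QΔP = 0.2205·8.37e+05 = 184500 W = 185 kW.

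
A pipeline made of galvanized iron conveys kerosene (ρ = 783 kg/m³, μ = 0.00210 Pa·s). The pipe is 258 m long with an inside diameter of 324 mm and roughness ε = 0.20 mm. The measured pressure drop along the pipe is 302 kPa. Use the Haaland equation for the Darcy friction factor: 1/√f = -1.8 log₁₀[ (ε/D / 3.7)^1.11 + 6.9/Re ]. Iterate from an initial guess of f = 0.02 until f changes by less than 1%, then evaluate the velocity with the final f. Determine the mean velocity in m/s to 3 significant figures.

Rearranging Darcy-Weisbach: V = √(2·ΔP·D/(f·L·ρ)). With ε/D = 0.0002/0.324 = 0.000617, iterate starting from f = 0.02:
  f = 0.02 → V = √(2·3.02e+05·0.324/(0.02·258·783)) = 6.96 m/s; Re = ρVD/μ = 8.408e+05; f → 0.018
  f = 0.018 → V = 7.336 m/s; Re = 8.863e+05; f → 0.01798
Converged (Δf/f < 1%). With the final f = 0.01798: V = √(2·3.02e+05·0.324/(0.01798·258·783)) = 7.341 m/s.

V ≈ 7.34 m/s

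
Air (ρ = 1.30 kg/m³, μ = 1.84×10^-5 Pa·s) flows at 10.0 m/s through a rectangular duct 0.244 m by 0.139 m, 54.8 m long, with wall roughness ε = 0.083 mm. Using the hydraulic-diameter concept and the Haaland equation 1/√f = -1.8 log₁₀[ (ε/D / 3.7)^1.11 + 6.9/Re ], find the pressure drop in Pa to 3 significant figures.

ΔP ≈ 390 Pa

Hydraulic diameter D_h = 4A/P = 4·(0.244·0.139)/(2·(0.244+0.139)) = 0.1357/0.766 = 0.1771 m.
Re = ρVD_h/μ = 1.3·10·0.1771/1.84e-05 = 1.251e+05.
ε/D_h = 8.3e-05/0.1771 = 0.000469; Haaland gives 1/√f = -1.8 log₁₀[4.72e-05+5.51e-05] = 7.182, so f = 0.01939.
ΔP = f(L/D_h)(ρV²/2) = 0.01939·54.8/0.1771·65 = 389.9 Pa.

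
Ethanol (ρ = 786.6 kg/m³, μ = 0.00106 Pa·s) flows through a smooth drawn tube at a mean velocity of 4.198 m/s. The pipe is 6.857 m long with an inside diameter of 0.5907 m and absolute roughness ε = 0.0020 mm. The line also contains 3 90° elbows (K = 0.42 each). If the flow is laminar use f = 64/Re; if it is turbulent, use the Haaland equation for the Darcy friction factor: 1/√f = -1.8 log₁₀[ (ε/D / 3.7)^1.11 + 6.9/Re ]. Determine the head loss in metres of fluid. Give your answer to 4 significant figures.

Reynolds number Re = ρVD/μ = 786.6 · 4.198 · 0.5907 / 0.00106 = 1.84e+06.
Re > 4000 → turbulent. Relative roughness ε/D = 2e-06/0.5907 = 3.39e-06. Haaland: 1/√f = -1.8 log₁₀[(3.39e-06/3.7)^1.11 + 6.9/1.84e+06] = -1.8 log₁₀[1.98e-07 + 3.75e-06] = 9.727, so f = 0.01057.
Total minor-loss coefficient ΣK = 3·0.42 = 1.26.
ΔP = [f·L/D + ΣK]·(ρV²/2) = [0.01057·6.857/0.5907 + 1.26]·(786.6·4.198²/2) = [0.1227 + 1.26]·6931 = 9584 Pa.
Head loss h_f = ΔP/(ρg) = 9584/(786.6·9.81) = 1.242 m.

h_f ≈ 1.242 m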